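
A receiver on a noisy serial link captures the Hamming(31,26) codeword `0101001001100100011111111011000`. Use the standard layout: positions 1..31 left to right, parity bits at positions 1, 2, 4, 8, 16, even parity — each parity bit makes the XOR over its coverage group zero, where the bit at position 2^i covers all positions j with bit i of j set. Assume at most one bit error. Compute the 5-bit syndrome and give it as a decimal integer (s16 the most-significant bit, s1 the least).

9

s1: b1⊕b3⊕b5⊕b7⊕b9⊕b11⊕b13⊕b15⊕b17⊕b19⊕b21⊕b23⊕b25⊕b27⊕b29⊕b31 = 0⊕0⊕0⊕1⊕0⊕1⊕0⊕0⊕0⊕1⊕1⊕1⊕1⊕1⊕0⊕0 = 1
s2: b2⊕b3⊕b6⊕b7⊕b10⊕b11⊕b14⊕b15⊕b18⊕b19⊕b22⊕b23⊕b26⊕b27⊕b30⊕b31 = 1⊕0⊕0⊕1⊕1⊕1⊕1⊕0⊕1⊕1⊕1⊕1⊕0⊕1⊕0⊕0 = 0
s4: b4⊕b5⊕b6⊕b7⊕b12⊕b13⊕b14⊕b15⊕b20⊕b21⊕b22⊕b23⊕b28⊕b29⊕b30⊕b31 = 1⊕0⊕0⊕1⊕0⊕0⊕1⊕0⊕1⊕1⊕1⊕1⊕1⊕0⊕0⊕0 = 0
s8: b8⊕b9⊕b10⊕b11⊕b12⊕b13⊕b14⊕b15⊕b24⊕b25⊕b26⊕b27⊕b28⊕b29⊕b30⊕b31 = 0⊕0⊕1⊕1⊕0⊕0⊕1⊕0⊕1⊕1⊕0⊕1⊕1⊕0⊕0⊕0 = 1
s16: b16⊕b17⊕b18⊕b19⊕b20⊕b21⊕b22⊕b23⊕b24⊕b25⊕b26⊕b27⊕b28⊕b29⊕b30⊕b31 = 0⊕0⊕1⊕1⊕1⊕1⊕1⊕1⊕1⊕1⊕0⊕1⊕1⊕0⊕0⊕0 = 0
Syndrome (s16...s1) = 01001 → position 9.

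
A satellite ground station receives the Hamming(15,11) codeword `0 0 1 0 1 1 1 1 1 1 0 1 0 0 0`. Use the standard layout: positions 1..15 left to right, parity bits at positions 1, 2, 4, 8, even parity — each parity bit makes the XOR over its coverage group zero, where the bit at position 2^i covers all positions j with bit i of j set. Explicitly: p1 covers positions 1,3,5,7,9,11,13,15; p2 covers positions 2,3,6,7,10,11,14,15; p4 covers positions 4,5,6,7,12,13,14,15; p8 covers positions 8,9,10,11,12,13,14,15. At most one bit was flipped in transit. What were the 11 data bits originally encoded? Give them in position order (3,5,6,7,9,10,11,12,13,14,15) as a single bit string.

s1: b1⊕b3⊕b5⊕b7⊕b9⊕b11⊕b13⊕b15 = 0⊕1⊕1⊕1⊕1⊕0⊕0⊕0 = 0
s2: b2⊕b3⊕b6⊕b7⊕b10⊕b11⊕b14⊕b15 = 0⊕1⊕1⊕1⊕1⊕0⊕0⊕0 = 0
s4: b4⊕b5⊕b6⊕b7⊕b12⊕b13⊕b14⊕b15 = 0⊕1⊕1⊕1⊕1⊕0⊕0⊕0 = 0
s8: b8⊕b9⊕b10⊕b11⊕b12⊕b13⊕b14⊕b15 = 1⊕1⊕1⊕0⊕1⊕0⊕0⊕0 = 0
Syndrome (s8...s1) = 0000 → position 0 (no error).
No correction needed.
Data bits at positions 3,5,6,7,9,10,11,12,13,14,15: 11111101000

11111101000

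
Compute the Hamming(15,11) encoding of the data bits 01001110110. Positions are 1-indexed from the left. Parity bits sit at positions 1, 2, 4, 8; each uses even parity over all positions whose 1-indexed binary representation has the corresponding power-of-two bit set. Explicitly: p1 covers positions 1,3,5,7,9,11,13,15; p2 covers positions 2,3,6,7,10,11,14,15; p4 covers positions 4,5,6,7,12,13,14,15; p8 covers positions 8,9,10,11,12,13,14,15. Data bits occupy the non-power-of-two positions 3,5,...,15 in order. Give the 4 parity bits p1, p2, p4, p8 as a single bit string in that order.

Place data bits at non-power-of-two positions: b3=0, b5=1, b6=0, b7=0, b9=1, b10=1, b11=1, b12=0, b13=1, b14=1, b15=0.
p1 = XOR of data positions {3,5,7,9,11,13,15} = 0⊕1⊕0⊕1⊕1⊕1⊕0 = 0
p2 = XOR of data positions {3,6,7,10,11,14,15} = 0⊕0⊕0⊕1⊕1⊕1⊕0 = 1
p4 = XOR of data positions {5,6,7,12,13,14,15} = 1⊕0⊕0⊕0⊕1⊕1⊕0 = 1
p8 = XOR of data positions {9,10,11,12,13,14,15} = 1⊕1⊕1⊕0⊕1⊕1⊕0 = 1
Parity bits p1,p2,p4,p8 = 0111

0111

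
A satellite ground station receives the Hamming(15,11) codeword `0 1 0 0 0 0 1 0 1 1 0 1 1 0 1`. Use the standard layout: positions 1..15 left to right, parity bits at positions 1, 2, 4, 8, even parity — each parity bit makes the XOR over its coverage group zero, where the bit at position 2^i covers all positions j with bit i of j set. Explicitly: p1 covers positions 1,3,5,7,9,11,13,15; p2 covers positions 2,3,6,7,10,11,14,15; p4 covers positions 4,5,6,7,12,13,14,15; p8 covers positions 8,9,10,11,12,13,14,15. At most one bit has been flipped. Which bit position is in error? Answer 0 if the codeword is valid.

s1: b1⊕b3⊕b5⊕b7⊕b9⊕b11⊕b13⊕b15 = 0⊕0⊕0⊕1⊕1⊕0⊕1⊕1 = 0
s2: b2⊕b3⊕b6⊕b7⊕b10⊕b11⊕b14⊕b15 = 1⊕0⊕0⊕1⊕1⊕0⊕0⊕1 = 0
s4: b4⊕b5⊕b6⊕b7⊕b12⊕b13⊕b14⊕b15 = 0⊕0⊕0⊕1⊕1⊕1⊕0⊕1 = 0
s8: b8⊕b9⊕b10⊕b11⊕b12⊕b13⊕b14⊕b15 = 0⊕1⊕1⊕0⊕1⊕1⊕0⊕1 = 1
Syndrome (s8...s1) = 1000 → position 8.

8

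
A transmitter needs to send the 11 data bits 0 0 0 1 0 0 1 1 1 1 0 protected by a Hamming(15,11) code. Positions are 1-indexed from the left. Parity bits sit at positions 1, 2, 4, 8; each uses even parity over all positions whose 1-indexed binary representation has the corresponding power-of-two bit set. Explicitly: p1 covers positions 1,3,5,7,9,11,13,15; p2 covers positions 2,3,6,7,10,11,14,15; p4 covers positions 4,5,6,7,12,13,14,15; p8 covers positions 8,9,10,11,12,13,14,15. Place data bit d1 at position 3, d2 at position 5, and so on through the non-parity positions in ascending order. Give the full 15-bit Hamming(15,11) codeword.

110000100011110

Place data bits at non-power-of-two positions: b3=0, b5=0, b6=0, b7=1, b9=0, b10=0, b11=1, b12=1, b13=1, b14=1, b15=0.
p1 = XOR of data positions {3,5,7,9,11,13,15} = 0⊕0⊕1⊕0⊕1⊕1⊕0 = 1
p2 = XOR of data positions {3,6,7,10,11,14,15} = 0⊕0⊕1⊕0⊕1⊕1⊕0 = 1
p4 = XOR of data positions {5,6,7,12,13,14,15} = 0⊕0⊕1⊕1⊕1⊕1⊕0 = 0
p8 = XOR of data positions {9,10,11,12,13,14,15} = 0⊕0⊕1⊕1⊕1⊕1⊕0 = 0
Codeword b1..b15 = 110000100011110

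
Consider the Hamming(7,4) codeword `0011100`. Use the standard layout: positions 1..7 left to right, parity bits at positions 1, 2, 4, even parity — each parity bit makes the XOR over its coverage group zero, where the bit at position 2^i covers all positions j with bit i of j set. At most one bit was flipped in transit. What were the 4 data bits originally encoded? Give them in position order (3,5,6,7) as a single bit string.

1100

s1: b1⊕b3⊕b5⊕b7 = 0⊕1⊕1⊕0 = 0
s2: b2⊕b3⊕b6⊕b7 = 0⊕1⊕0⊕0 = 1
s4: b4⊕b5⊕b6⊕b7 = 1⊕1⊕0⊕0 = 0
Syndrome (s4...s1) = 010 → position 2.
Flip bit 2: corrected codeword = 0111100
Data bits at positions 3,5,6,7: 1100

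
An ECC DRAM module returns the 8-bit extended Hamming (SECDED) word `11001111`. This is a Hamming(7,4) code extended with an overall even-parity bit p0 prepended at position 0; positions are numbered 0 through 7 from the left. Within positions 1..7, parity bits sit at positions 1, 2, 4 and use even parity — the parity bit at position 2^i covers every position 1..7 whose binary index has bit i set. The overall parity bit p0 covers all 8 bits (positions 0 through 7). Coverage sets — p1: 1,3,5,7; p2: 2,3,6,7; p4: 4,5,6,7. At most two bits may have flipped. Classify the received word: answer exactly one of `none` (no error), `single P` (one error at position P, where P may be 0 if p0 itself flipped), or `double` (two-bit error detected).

s1: b1⊕b3⊕b5⊕b7 = 1⊕0⊕1⊕1 = 1
s2: b2⊕b3⊕b6⊕b7 = 0⊕0⊕1⊕1 = 0
s4: b4⊕b5⊕b6⊕b7 = 1⊕1⊕1⊕1 = 0
Syndrome (s4...s1) = 001 → position 1.
Overall parity (XOR of all 8 bits, including p0): 1⊕1⊕0⊕0⊕1⊕1⊕1⊕1 = 0
Overall=0, syndrome position=1 → double-bit error detected (uncorrectable).

double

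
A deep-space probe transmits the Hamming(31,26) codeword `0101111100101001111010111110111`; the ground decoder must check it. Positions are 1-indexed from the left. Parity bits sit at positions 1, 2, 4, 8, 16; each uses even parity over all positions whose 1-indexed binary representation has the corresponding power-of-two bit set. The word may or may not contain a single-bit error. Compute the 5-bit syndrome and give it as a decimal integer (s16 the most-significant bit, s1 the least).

s1: b1⊕b3⊕b5⊕b7⊕b9⊕b11⊕b13⊕b15⊕b17⊕b19⊕b21⊕b23⊕b25⊕b27⊕b29⊕b31 = 0⊕0⊕1⊕1⊕0⊕1⊕1⊕0⊕1⊕1⊕1⊕1⊕1⊕1⊕1⊕1 = 0
s2: b2⊕b3⊕b6⊕b7⊕b10⊕b11⊕b14⊕b15⊕b18⊕b19⊕b22⊕b23⊕b26⊕b27⊕b30⊕b31 = 1⊕0⊕1⊕1⊕0⊕1⊕0⊕0⊕1⊕1⊕0⊕1⊕1⊕1⊕1⊕1 = 1
s4: b4⊕b5⊕b6⊕b7⊕b12⊕b13⊕b14⊕b15⊕b20⊕b21⊕b22⊕b23⊕b28⊕b29⊕b30⊕b31 = 1⊕1⊕1⊕1⊕0⊕1⊕0⊕0⊕0⊕1⊕0⊕1⊕0⊕1⊕1⊕1 = 0
s8: b8⊕b9⊕b10⊕b11⊕b12⊕b13⊕b14⊕b15⊕b24⊕b25⊕b26⊕b27⊕b28⊕b29⊕b30⊕b31 = 1⊕0⊕0⊕1⊕0⊕1⊕0⊕0⊕1⊕1⊕1⊕1⊕0⊕1⊕1⊕1 = 0
s16: b16⊕b17⊕b18⊕b19⊕b20⊕b21⊕b22⊕b23⊕b24⊕b25⊕b26⊕b27⊕b28⊕b29⊕b30⊕b31 = 1⊕1⊕1⊕1⊕0⊕1⊕0⊕1⊕1⊕1⊕1⊕1⊕0⊕1⊕1⊕1 = 1
Syndrome (s16...s1) = 10010 → position 18.

18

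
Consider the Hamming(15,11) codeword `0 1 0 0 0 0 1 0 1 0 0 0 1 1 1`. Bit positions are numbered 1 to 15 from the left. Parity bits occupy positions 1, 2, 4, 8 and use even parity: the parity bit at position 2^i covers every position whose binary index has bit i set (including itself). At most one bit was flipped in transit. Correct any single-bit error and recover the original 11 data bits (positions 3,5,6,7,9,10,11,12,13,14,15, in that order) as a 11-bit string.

s1: b1⊕b3⊕b5⊕b7⊕b9⊕b11⊕b13⊕b15 = 0⊕0⊕0⊕1⊕1⊕0⊕1⊕1 = 0
s2: b2⊕b3⊕b6⊕b7⊕b10⊕b11⊕b14⊕b15 = 1⊕0⊕0⊕1⊕0⊕0⊕1⊕1 = 0
s4: b4⊕b5⊕b6⊕b7⊕b12⊕b13⊕b14⊕b15 = 0⊕0⊕0⊕1⊕0⊕1⊕1⊕1 = 0
s8: b8⊕b9⊕b10⊕b11⊕b12⊕b13⊕b14⊕b15 = 0⊕1⊕0⊕0⊕0⊕1⊕1⊕1 = 0
Syndrome (s8...s1) = 0000 → position 0 (no error).
No correction needed.
Data bits at positions 3,5,6,7,9,10,11,12,13,14,15: 00011000111

00011000111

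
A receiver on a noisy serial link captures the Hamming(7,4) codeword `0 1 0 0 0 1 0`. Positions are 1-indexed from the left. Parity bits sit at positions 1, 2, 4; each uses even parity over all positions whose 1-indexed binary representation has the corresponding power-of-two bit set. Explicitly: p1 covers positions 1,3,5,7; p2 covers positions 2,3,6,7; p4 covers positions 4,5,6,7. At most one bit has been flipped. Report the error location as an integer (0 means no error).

s1: b1⊕b3⊕b5⊕b7 = 0⊕0⊕0⊕0 = 0
s2: b2⊕b3⊕b6⊕b7 = 1⊕0⊕1⊕0 = 0
s4: b4⊕b5⊕b6⊕b7 = 0⊕0⊕1⊕0 = 1
Syndrome (s4...s1) = 100 → position 4.

4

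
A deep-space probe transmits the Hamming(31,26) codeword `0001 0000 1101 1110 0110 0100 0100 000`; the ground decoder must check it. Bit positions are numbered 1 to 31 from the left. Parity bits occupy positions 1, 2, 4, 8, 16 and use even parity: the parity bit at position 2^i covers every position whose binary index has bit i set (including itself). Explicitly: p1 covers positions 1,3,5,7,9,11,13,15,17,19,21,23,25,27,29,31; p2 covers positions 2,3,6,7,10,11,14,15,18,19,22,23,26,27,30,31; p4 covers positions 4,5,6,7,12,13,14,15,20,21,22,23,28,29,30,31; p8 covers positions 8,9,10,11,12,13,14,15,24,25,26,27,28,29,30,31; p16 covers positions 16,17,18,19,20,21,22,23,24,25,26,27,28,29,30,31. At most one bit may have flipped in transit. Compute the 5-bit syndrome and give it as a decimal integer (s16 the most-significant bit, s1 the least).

10

s1: b1⊕b3⊕b5⊕b7⊕b9⊕b11⊕b13⊕b15⊕b17⊕b19⊕b21⊕b23⊕b25⊕b27⊕b29⊕b31 = 0⊕0⊕0⊕0⊕1⊕0⊕1⊕1⊕0⊕1⊕0⊕0⊕0⊕0⊕0⊕0 = 0
s2: b2⊕b3⊕b6⊕b7⊕b10⊕b11⊕b14⊕b15⊕b18⊕b19⊕b22⊕b23⊕b26⊕b27⊕b30⊕b31 = 0⊕0⊕0⊕0⊕1⊕0⊕1⊕1⊕1⊕1⊕1⊕0⊕1⊕0⊕0⊕0 = 1
s4: b4⊕b5⊕b6⊕b7⊕b12⊕b13⊕b14⊕b15⊕b20⊕b21⊕b22⊕b23⊕b28⊕b29⊕b30⊕b31 = 1⊕0⊕0⊕0⊕1⊕1⊕1⊕1⊕0⊕0⊕1⊕0⊕0⊕0⊕0⊕0 = 0
s8: b8⊕b9⊕b10⊕b11⊕b12⊕b13⊕b14⊕b15⊕b24⊕b25⊕b26⊕b27⊕b28⊕b29⊕b30⊕b31 = 0⊕1⊕1⊕0⊕1⊕1⊕1⊕1⊕0⊕0⊕1⊕0⊕0⊕0⊕0⊕0 = 1
s16: b16⊕b17⊕b18⊕b19⊕b20⊕b21⊕b22⊕b23⊕b24⊕b25⊕b26⊕b27⊕b28⊕b29⊕b30⊕b31 = 0⊕0⊕1⊕1⊕0⊕0⊕1⊕0⊕0⊕0⊕1⊕0⊕0⊕0⊕0⊕0 = 0
Syndrome (s16...s1) = 01010 → position 10.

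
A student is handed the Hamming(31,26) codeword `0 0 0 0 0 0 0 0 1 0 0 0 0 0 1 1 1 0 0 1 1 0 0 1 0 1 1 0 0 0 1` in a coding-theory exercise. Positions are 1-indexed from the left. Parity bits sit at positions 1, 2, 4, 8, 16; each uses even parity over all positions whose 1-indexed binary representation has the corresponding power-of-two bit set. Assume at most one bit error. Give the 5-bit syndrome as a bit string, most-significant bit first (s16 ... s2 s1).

00000

s1: b1⊕b3⊕b5⊕b7⊕b9⊕b11⊕b13⊕b15⊕b17⊕b19⊕b21⊕b23⊕b25⊕b27⊕b29⊕b31 = 0⊕0⊕0⊕0⊕1⊕0⊕0⊕1⊕1⊕0⊕1⊕0⊕0⊕1⊕0⊕1 = 0
s2: b2⊕b3⊕b6⊕b7⊕b10⊕b11⊕b14⊕b15⊕b18⊕b19⊕b22⊕b23⊕b26⊕b27⊕b30⊕b31 = 0⊕0⊕0⊕0⊕0⊕0⊕0⊕1⊕0⊕0⊕0⊕0⊕1⊕1⊕0⊕1 = 0
s4: b4⊕b5⊕b6⊕b7⊕b12⊕b13⊕b14⊕b15⊕b20⊕b21⊕b22⊕b23⊕b28⊕b29⊕b30⊕b31 = 0⊕0⊕0⊕0⊕0⊕0⊕0⊕1⊕1⊕1⊕0⊕0⊕0⊕0⊕0⊕1 = 0
s8: b8⊕b9⊕b10⊕b11⊕b12⊕b13⊕b14⊕b15⊕b24⊕b25⊕b26⊕b27⊕b28⊕b29⊕b30⊕b31 = 0⊕1⊕0⊕0⊕0⊕0⊕0⊕1⊕1⊕0⊕1⊕1⊕0⊕0⊕0⊕1 = 0
s16: b16⊕b17⊕b18⊕b19⊕b20⊕b21⊕b22⊕b23⊕b24⊕b25⊕b26⊕b27⊕b28⊕b29⊕b30⊕b31 = 1⊕1⊕0⊕0⊕1⊕1⊕0⊕0⊕1⊕0⊕1⊕1⊕0⊕0⊕0⊕1 = 0
Syndrome (s16...s1) = 00000 → position 0 (no error).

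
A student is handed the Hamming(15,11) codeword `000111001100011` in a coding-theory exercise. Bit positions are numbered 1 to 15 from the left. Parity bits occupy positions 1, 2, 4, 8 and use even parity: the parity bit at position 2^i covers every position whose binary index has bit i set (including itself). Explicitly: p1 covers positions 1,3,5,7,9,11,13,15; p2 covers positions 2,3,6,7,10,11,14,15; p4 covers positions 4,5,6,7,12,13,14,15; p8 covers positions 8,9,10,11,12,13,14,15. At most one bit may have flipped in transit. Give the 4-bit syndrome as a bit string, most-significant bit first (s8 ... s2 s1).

s1: b1⊕b3⊕b5⊕b7⊕b9⊕b11⊕b13⊕b15 = 0⊕0⊕1⊕0⊕1⊕0⊕0⊕1 = 1
s2: b2⊕b3⊕b6⊕b7⊕b10⊕b11⊕b14⊕b15 = 0⊕0⊕1⊕0⊕1⊕0⊕1⊕1 = 0
s4: b4⊕b5⊕b6⊕b7⊕b12⊕b13⊕b14⊕b15 = 1⊕1⊕1⊕0⊕0⊕0⊕1⊕1 = 1
s8: b8⊕b9⊕b10⊕b11⊕b12⊕b13⊕b14⊕b15 = 0⊕1⊕1⊕0⊕0⊕0⊕1⊕1 = 0
Syndrome (s8...s1) = 0101 → position 5.

0101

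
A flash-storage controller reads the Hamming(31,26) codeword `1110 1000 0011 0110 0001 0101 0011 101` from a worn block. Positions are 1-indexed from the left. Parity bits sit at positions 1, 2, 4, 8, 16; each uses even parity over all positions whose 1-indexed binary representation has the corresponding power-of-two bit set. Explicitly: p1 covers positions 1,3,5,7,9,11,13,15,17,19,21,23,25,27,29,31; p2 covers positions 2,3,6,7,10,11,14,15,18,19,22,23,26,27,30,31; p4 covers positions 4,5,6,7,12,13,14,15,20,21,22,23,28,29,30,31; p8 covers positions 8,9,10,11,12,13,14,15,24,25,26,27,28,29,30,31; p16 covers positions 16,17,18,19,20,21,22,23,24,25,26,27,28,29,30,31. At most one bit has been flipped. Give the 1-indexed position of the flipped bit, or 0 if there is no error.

28

s1: b1⊕b3⊕b5⊕b7⊕b9⊕b11⊕b13⊕b15⊕b17⊕b19⊕b21⊕b23⊕b25⊕b27⊕b29⊕b31 = 1⊕1⊕1⊕0⊕0⊕1⊕0⊕1⊕0⊕0⊕0⊕0⊕0⊕1⊕1⊕1 = 0
s2: b2⊕b3⊕b6⊕b7⊕b10⊕b11⊕b14⊕b15⊕b18⊕b19⊕b22⊕b23⊕b26⊕b27⊕b30⊕b31 = 1⊕1⊕0⊕0⊕0⊕1⊕1⊕1⊕0⊕0⊕1⊕0⊕0⊕1⊕0⊕1 = 0
s4: b4⊕b5⊕b6⊕b7⊕b12⊕b13⊕b14⊕b15⊕b20⊕b21⊕b22⊕b23⊕b28⊕b29⊕b30⊕b31 = 0⊕1⊕0⊕0⊕1⊕0⊕1⊕1⊕1⊕0⊕1⊕0⊕1⊕1⊕0⊕1 = 1
s8: b8⊕b9⊕b10⊕b11⊕b12⊕b13⊕b14⊕b15⊕b24⊕b25⊕b26⊕b27⊕b28⊕b29⊕b30⊕b31 = 0⊕0⊕0⊕1⊕1⊕0⊕1⊕1⊕1⊕0⊕0⊕1⊕1⊕1⊕0⊕1 = 1
s16: b16⊕b17⊕b18⊕b19⊕b20⊕b21⊕b22⊕b23⊕b24⊕b25⊕b26⊕b27⊕b28⊕b29⊕b30⊕b31 = 0⊕0⊕0⊕0⊕1⊕0⊕1⊕0⊕1⊕0⊕0⊕1⊕1⊕1⊕0⊕1 = 1
Syndrome (s16...s1) = 11100 → position 28.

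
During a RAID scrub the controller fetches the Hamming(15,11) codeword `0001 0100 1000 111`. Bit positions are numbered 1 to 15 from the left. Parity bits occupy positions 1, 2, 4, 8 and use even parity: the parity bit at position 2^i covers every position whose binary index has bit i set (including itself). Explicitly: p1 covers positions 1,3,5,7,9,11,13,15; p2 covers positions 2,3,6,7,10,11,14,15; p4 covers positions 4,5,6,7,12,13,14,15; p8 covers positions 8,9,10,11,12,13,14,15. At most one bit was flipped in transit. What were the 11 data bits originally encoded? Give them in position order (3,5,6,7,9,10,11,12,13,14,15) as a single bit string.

00111000111

s1: b1⊕b3⊕b5⊕b7⊕b9⊕b11⊕b13⊕b15 = 0⊕0⊕0⊕0⊕1⊕0⊕1⊕1 = 1
s2: b2⊕b3⊕b6⊕b7⊕b10⊕b11⊕b14⊕b15 = 0⊕0⊕1⊕0⊕0⊕0⊕1⊕1 = 1
s4: b4⊕b5⊕b6⊕b7⊕b12⊕b13⊕b14⊕b15 = 1⊕0⊕1⊕0⊕0⊕1⊕1⊕1 = 1
s8: b8⊕b9⊕b10⊕b11⊕b12⊕b13⊕b14⊕b15 = 0⊕1⊕0⊕0⊕0⊕1⊕1⊕1 = 0
Syndrome (s8...s1) = 0111 → position 7.
Flip bit 7: corrected codeword = 000101101000111
Data bits at positions 3,5,6,7,9,10,11,12,13,14,15: 00111000111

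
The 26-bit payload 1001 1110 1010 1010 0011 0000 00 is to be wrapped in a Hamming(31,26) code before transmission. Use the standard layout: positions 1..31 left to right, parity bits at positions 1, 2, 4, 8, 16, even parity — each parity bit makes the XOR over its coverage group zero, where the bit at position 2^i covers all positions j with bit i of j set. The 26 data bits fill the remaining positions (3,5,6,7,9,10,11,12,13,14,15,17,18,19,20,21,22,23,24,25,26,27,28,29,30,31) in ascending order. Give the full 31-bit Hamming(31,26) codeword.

Place data bits at non-power-of-two positions: b3=1, b5=0, b6=0, b7=1, b9=1, b10=1, b11=1, b12=0, b13=1, b14=0, b15=1, b17=0, b18=1, b19=0, b20=1, b21=0, b22=0, b23=0, b24=1, b25=1, b26=0, b27=0, b28=0, b29=0, b30=0, b31=0.
p1 = XOR of data positions {3,5,7,9,11,13,15,17,19,21,23,25,27,29,31} = 1⊕0⊕1⊕1⊕1⊕1⊕1⊕0⊕0⊕0⊕0⊕1⊕0⊕0⊕0 = 1
p2 = XOR of data positions {3,6,7,10,11,14,15,18,19,22,23,26,27,30,31} = 1⊕0⊕1⊕1⊕1⊕0⊕1⊕1⊕0⊕0⊕0⊕0⊕0⊕0⊕0 = 0
p4 = XOR of data positions {5,6,7,12,13,14,15,20,21,22,23,28,29,30,31} = 0⊕0⊕1⊕0⊕1⊕0⊕1⊕1⊕0⊕0⊕0⊕0⊕0⊕0⊕0 = 0
p8 = XOR of data positions {9,10,11,12,13,14,15,24,25,26,27,28,29,30,31} = 1⊕1⊕1⊕0⊕1⊕0⊕1⊕1⊕1⊕0⊕0⊕0⊕0⊕0⊕0 = 1
p16 = XOR of data positions {17,18,19,20,21,22,23,24,25,26,27,28,29,30,31} = 0⊕1⊕0⊕1⊕0⊕0⊕0⊕1⊕1⊕0⊕0⊕0⊕0⊕0⊕0 = 0
Codeword b1..b31 = 1010001111101010010100011000000

1010001111101010010100011000000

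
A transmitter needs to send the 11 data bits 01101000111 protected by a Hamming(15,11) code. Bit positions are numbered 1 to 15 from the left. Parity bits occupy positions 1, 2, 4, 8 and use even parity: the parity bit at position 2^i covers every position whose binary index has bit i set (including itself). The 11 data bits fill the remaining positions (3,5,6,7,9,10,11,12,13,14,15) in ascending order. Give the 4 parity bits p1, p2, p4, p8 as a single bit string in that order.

Place data bits at non-power-of-two positions: b3=0, b5=1, b6=1, b7=0, b9=1, b10=0, b11=0, b12=0, b13=1, b14=1, b15=1.
p1 = XOR of data positions {3,5,7,9,11,13,15} = 0⊕1⊕0⊕1⊕0⊕1⊕1 = 0
p2 = XOR of data positions {3,6,7,10,11,14,15} = 0⊕1⊕0⊕0⊕0⊕1⊕1 = 1
p4 = XOR of data positions {5,6,7,12,13,14,15} = 1⊕1⊕0⊕0⊕1⊕1⊕1 = 1
p8 = XOR of data positions {9,10,11,12,13,14,15} = 1⊕0⊕0⊕0⊕1⊕1⊕1 = 0
Parity bits p1,p2,p4,p8 = 0110

0110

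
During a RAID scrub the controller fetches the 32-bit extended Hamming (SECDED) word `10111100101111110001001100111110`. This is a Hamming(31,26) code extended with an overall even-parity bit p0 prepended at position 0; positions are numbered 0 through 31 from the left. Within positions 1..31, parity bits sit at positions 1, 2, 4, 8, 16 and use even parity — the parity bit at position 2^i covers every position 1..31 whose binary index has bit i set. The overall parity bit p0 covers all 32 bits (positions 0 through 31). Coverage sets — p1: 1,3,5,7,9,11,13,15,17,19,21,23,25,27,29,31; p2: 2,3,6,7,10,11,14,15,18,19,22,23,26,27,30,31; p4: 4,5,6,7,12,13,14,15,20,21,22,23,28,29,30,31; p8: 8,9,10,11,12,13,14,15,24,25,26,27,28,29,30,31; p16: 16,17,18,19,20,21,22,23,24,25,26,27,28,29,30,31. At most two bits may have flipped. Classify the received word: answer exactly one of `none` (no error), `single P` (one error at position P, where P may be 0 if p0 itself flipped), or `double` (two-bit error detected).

double

s1: b1⊕b3⊕b5⊕b7⊕b9⊕b11⊕b13⊕b15⊕b17⊕b19⊕b21⊕b23⊕b25⊕b27⊕b29⊕b31 = 0⊕1⊕1⊕0⊕0⊕1⊕1⊕1⊕0⊕1⊕0⊕1⊕0⊕1⊕1⊕0 = 1
s2: b2⊕b3⊕b6⊕b7⊕b10⊕b11⊕b14⊕b15⊕b18⊕b19⊕b22⊕b23⊕b26⊕b27⊕b30⊕b31 = 1⊕1⊕0⊕0⊕1⊕1⊕1⊕1⊕0⊕1⊕1⊕1⊕1⊕1⊕1⊕0 = 0
s4: b4⊕b5⊕b6⊕b7⊕b12⊕b13⊕b14⊕b15⊕b20⊕b21⊕b22⊕b23⊕b28⊕b29⊕b30⊕b31 = 1⊕1⊕0⊕0⊕1⊕1⊕1⊕1⊕0⊕0⊕1⊕1⊕1⊕1⊕1⊕0 = 1
s8: b8⊕b9⊕b10⊕b11⊕b12⊕b13⊕b14⊕b15⊕b24⊕b25⊕b26⊕b27⊕b28⊕b29⊕b30⊕b31 = 1⊕0⊕1⊕1⊕1⊕1⊕1⊕1⊕0⊕0⊕1⊕1⊕1⊕1⊕1⊕0 = 0
s16: b16⊕b17⊕b18⊕b19⊕b20⊕b21⊕b22⊕b23⊕b24⊕b25⊕b26⊕b27⊕b28⊕b29⊕b30⊕b31 = 0⊕0⊕0⊕1⊕0⊕0⊕1⊕1⊕0⊕0⊕1⊕1⊕1⊕1⊕1⊕0 = 0
Syndrome (s16...s1) = 00101 → position 5.
Overall parity (XOR of all 32 bits, including p0): 1⊕0⊕1⊕1⊕1⊕1⊕0⊕0⊕1⊕0⊕1⊕1⊕1⊕1⊕1⊕1⊕0⊕0⊕0⊕1⊕0⊕0⊕1⊕1⊕0⊕0⊕1⊕1⊕1⊕1⊕1⊕0 = 0
Overall=0, syndrome position=5 → double-bit error detected (uncorrectable).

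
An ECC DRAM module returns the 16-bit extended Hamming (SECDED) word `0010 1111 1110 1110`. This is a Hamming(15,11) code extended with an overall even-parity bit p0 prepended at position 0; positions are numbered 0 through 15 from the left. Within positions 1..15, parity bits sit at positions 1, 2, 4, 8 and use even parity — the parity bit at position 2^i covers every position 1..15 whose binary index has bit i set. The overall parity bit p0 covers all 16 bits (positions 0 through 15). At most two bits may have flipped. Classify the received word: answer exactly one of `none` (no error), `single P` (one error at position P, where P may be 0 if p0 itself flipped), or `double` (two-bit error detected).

s1: b1⊕b3⊕b5⊕b7⊕b9⊕b11⊕b13⊕b15 = 0⊕0⊕1⊕1⊕1⊕0⊕1⊕0 = 0
s2: b2⊕b3⊕b6⊕b7⊕b10⊕b11⊕b14⊕b15 = 1⊕0⊕1⊕1⊕1⊕0⊕1⊕0 = 1
s4: b4⊕b5⊕b6⊕b7⊕b12⊕b13⊕b14⊕b15 = 1⊕1⊕1⊕1⊕1⊕1⊕1⊕0 = 1
s8: b8⊕b9⊕b10⊕b11⊕b12⊕b13⊕b14⊕b15 = 1⊕1⊕1⊕0⊕1⊕1⊕1⊕0 = 0
Syndrome (s8...s1) = 0110 → position 6.
Overall parity (XOR of all 16 bits, including p0): 0⊕0⊕1⊕0⊕1⊕1⊕1⊕1⊕1⊕1⊕1⊕0⊕1⊕1⊕1⊕0 = 1
Overall=1, syndrome position=6 → single-bit error at position 6.

single 6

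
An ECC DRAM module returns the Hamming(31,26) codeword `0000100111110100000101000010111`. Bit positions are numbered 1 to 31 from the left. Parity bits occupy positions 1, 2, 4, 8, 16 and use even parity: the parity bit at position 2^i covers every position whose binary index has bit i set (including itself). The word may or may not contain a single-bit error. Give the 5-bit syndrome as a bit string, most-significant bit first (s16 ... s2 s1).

s1: b1⊕b3⊕b5⊕b7⊕b9⊕b11⊕b13⊕b15⊕b17⊕b19⊕b21⊕b23⊕b25⊕b27⊕b29⊕b31 = 0⊕0⊕1⊕0⊕1⊕1⊕0⊕0⊕0⊕0⊕0⊕0⊕0⊕1⊕1⊕1 = 0
s2: b2⊕b3⊕b6⊕b7⊕b10⊕b11⊕b14⊕b15⊕b18⊕b19⊕b22⊕b23⊕b26⊕b27⊕b30⊕b31 = 0⊕0⊕0⊕0⊕1⊕1⊕1⊕0⊕0⊕0⊕1⊕0⊕0⊕1⊕1⊕1 = 1
s4: b4⊕b5⊕b6⊕b7⊕b12⊕b13⊕b14⊕b15⊕b20⊕b21⊕b22⊕b23⊕b28⊕b29⊕b30⊕b31 = 0⊕1⊕0⊕0⊕1⊕0⊕1⊕0⊕1⊕0⊕1⊕0⊕0⊕1⊕1⊕1 = 0
s8: b8⊕b9⊕b10⊕b11⊕b12⊕b13⊕b14⊕b15⊕b24⊕b25⊕b26⊕b27⊕b28⊕b29⊕b30⊕b31 = 1⊕1⊕1⊕1⊕1⊕0⊕1⊕0⊕0⊕0⊕0⊕1⊕0⊕1⊕1⊕1 = 0
s16: b16⊕b17⊕b18⊕b19⊕b20⊕b21⊕b22⊕b23⊕b24⊕b25⊕b26⊕b27⊕b28⊕b29⊕b30⊕b31 = 0⊕0⊕0⊕0⊕1⊕0⊕1⊕0⊕0⊕0⊕0⊕1⊕0⊕1⊕1⊕1 = 0
Syndrome (s16...s1) = 00010 → position 2.

00010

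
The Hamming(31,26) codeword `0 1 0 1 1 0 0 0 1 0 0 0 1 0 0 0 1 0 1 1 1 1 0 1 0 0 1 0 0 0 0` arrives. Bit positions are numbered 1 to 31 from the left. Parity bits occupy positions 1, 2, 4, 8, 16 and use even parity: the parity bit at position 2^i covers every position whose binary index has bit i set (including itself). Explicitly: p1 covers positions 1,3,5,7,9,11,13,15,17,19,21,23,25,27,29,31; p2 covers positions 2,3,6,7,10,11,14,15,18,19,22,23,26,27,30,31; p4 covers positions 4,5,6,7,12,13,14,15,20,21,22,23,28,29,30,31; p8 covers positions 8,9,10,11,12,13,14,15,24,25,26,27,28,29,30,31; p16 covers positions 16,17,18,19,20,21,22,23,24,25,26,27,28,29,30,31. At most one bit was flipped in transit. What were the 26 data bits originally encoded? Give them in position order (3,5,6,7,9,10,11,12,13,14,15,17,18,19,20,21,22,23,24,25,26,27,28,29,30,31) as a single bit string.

01001000100001111010010000

s1: b1⊕b3⊕b5⊕b7⊕b9⊕b11⊕b13⊕b15⊕b17⊕b19⊕b21⊕b23⊕b25⊕b27⊕b29⊕b31 = 0⊕0⊕1⊕0⊕1⊕0⊕1⊕0⊕1⊕1⊕1⊕0⊕0⊕1⊕0⊕0 = 1
s2: b2⊕b3⊕b6⊕b7⊕b10⊕b11⊕b14⊕b15⊕b18⊕b19⊕b22⊕b23⊕b26⊕b27⊕b30⊕b31 = 1⊕0⊕0⊕0⊕0⊕0⊕0⊕0⊕0⊕1⊕1⊕0⊕0⊕1⊕0⊕0 = 0
s4: b4⊕b5⊕b6⊕b7⊕b12⊕b13⊕b14⊕b15⊕b20⊕b21⊕b22⊕b23⊕b28⊕b29⊕b30⊕b31 = 1⊕1⊕0⊕0⊕0⊕1⊕0⊕0⊕1⊕1⊕1⊕0⊕0⊕0⊕0⊕0 = 0
s8: b8⊕b9⊕b10⊕b11⊕b12⊕b13⊕b14⊕b15⊕b24⊕b25⊕b26⊕b27⊕b28⊕b29⊕b30⊕b31 = 0⊕1⊕0⊕0⊕0⊕1⊕0⊕0⊕1⊕0⊕0⊕1⊕0⊕0⊕0⊕0 = 0
s16: b16⊕b17⊕b18⊕b19⊕b20⊕b21⊕b22⊕b23⊕b24⊕b25⊕b26⊕b27⊕b28⊕b29⊕b30⊕b31 = 0⊕1⊕0⊕1⊕1⊕1⊕1⊕0⊕1⊕0⊕0⊕1⊕0⊕0⊕0⊕0 = 1
Syndrome (s16...s1) = 10001 → position 17.
Flip bit 17: corrected codeword = 0101100010001000001111010010000
Data bits at positions 3,5,6,7,9,10,11,12,13,14,15,17,18,19,20,21,22,23,24,25,26,27,28,29,30,31: 01001000100001111010010000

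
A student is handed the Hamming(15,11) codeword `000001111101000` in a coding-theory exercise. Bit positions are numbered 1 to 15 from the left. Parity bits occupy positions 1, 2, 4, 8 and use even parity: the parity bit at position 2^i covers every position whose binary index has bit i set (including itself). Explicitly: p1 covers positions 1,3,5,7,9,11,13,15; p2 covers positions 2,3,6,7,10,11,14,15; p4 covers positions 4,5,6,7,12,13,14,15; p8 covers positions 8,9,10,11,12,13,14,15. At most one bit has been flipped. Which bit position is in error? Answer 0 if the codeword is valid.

s1: b1⊕b3⊕b5⊕b7⊕b9⊕b11⊕b13⊕b15 = 0⊕0⊕0⊕1⊕1⊕0⊕0⊕0 = 0
s2: b2⊕b3⊕b6⊕b7⊕b10⊕b11⊕b14⊕b15 = 0⊕0⊕1⊕1⊕1⊕0⊕0⊕0 = 1
s4: b4⊕b5⊕b6⊕b7⊕b12⊕b13⊕b14⊕b15 = 0⊕0⊕1⊕1⊕1⊕0⊕0⊕0 = 1
s8: b8⊕b9⊕b10⊕b11⊕b12⊕b13⊕b14⊕b15 = 1⊕1⊕1⊕0⊕1⊕0⊕0⊕0 = 0
Syndrome (s8...s1) = 0110 → position 6.

6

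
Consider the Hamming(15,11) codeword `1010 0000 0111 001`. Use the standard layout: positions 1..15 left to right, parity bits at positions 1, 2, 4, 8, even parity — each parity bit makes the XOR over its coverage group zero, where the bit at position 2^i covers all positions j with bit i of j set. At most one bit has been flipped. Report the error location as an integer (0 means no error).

s1: b1⊕b3⊕b5⊕b7⊕b9⊕b11⊕b13⊕b15 = 1⊕1⊕0⊕0⊕0⊕1⊕0⊕1 = 0
s2: b2⊕b3⊕b6⊕b7⊕b10⊕b11⊕b14⊕b15 = 0⊕1⊕0⊕0⊕1⊕1⊕0⊕1 = 0
s4: b4⊕b5⊕b6⊕b7⊕b12⊕b13⊕b14⊕b15 = 0⊕0⊕0⊕0⊕1⊕0⊕0⊕1 = 0
s8: b8⊕b9⊕b10⊕b11⊕b12⊕b13⊕b14⊕b15 = 0⊕0⊕1⊕1⊕1⊕0⊕0⊕1 = 0
Syndrome (s8...s1) = 0000 → position 0 (no error).

0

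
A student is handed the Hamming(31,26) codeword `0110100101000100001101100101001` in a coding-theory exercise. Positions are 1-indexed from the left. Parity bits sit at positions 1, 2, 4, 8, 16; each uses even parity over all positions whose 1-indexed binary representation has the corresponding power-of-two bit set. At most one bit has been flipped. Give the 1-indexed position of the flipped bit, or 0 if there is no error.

s1: b1⊕b3⊕b5⊕b7⊕b9⊕b11⊕b13⊕b15⊕b17⊕b19⊕b21⊕b23⊕b25⊕b27⊕b29⊕b31 = 0⊕1⊕1⊕0⊕0⊕0⊕0⊕0⊕0⊕1⊕0⊕1⊕0⊕0⊕0⊕1 = 1
s2: b2⊕b3⊕b6⊕b7⊕b10⊕b11⊕b14⊕b15⊕b18⊕b19⊕b22⊕b23⊕b26⊕b27⊕b30⊕b31 = 1⊕1⊕0⊕0⊕1⊕0⊕1⊕0⊕0⊕1⊕1⊕1⊕1⊕0⊕0⊕1 = 1
s4: b4⊕b5⊕b6⊕b7⊕b12⊕b13⊕b14⊕b15⊕b20⊕b21⊕b22⊕b23⊕b28⊕b29⊕b30⊕b31 = 0⊕1⊕0⊕0⊕0⊕0⊕1⊕0⊕1⊕0⊕1⊕1⊕1⊕0⊕0⊕1 = 1
s8: b8⊕b9⊕b10⊕b11⊕b12⊕b13⊕b14⊕b15⊕b24⊕b25⊕b26⊕b27⊕b28⊕b29⊕b30⊕b31 = 1⊕0⊕1⊕0⊕0⊕0⊕1⊕0⊕0⊕0⊕1⊕0⊕1⊕0⊕0⊕1 = 0
s16: b16⊕b17⊕b18⊕b19⊕b20⊕b21⊕b22⊕b23⊕b24⊕b25⊕b26⊕b27⊕b28⊕b29⊕b30⊕b31 = 0⊕0⊕0⊕1⊕1⊕0⊕1⊕1⊕0⊕0⊕1⊕0⊕1⊕0⊕0⊕1 = 1
Syndrome (s16...s1) = 10111 → position 23.

23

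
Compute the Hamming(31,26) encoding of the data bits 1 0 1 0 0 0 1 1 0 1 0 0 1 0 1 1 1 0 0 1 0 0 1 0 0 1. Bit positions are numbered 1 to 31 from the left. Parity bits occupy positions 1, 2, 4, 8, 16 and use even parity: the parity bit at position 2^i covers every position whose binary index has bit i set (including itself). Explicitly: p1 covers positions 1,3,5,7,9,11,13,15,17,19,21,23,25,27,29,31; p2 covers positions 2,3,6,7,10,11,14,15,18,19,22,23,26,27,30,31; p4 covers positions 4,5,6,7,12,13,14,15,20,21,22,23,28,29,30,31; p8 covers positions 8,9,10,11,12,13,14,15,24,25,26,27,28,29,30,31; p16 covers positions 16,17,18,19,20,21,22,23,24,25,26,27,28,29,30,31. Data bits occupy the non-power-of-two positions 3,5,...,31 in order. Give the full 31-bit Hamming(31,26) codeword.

Place data bits at non-power-of-two positions: b3=1, b5=0, b6=1, b7=0, b9=0, b10=0, b11=1, b12=1, b13=0, b14=1, b15=0, b17=0, b18=1, b19=0, b20=1, b21=1, b22=1, b23=0, b24=0, b25=1, b26=0, b27=0, b28=1, b29=0, b30=0, b31=1.
p1 = XOR of data positions {3,5,7,9,11,13,15,17,19,21,23,25,27,29,31} = 1⊕0⊕0⊕0⊕1⊕0⊕0⊕0⊕0⊕1⊕0⊕1⊕0⊕0⊕1 = 1
p2 = XOR of data positions {3,6,7,10,11,14,15,18,19,22,23,26,27,30,31} = 1⊕1⊕0⊕0⊕1⊕1⊕0⊕1⊕0⊕1⊕0⊕0⊕0⊕0⊕1 = 1
p4 = XOR of data positions {5,6,7,12,13,14,15,20,21,22,23,28,29,30,31} = 0⊕1⊕0⊕1⊕0⊕1⊕0⊕1⊕1⊕1⊕0⊕1⊕0⊕0⊕1 = 0
p8 = XOR of data positions {9,10,11,12,13,14,15,24,25,26,27,28,29,30,31} = 0⊕0⊕1⊕1⊕0⊕1⊕0⊕0⊕1⊕0⊕0⊕1⊕0⊕0⊕1 = 0
p16 = XOR of data positions {17,18,19,20,21,22,23,24,25,26,27,28,29,30,31} = 0⊕1⊕0⊕1⊕1⊕1⊕0⊕0⊕1⊕0⊕0⊕1⊕0⊕0⊕1 = 1
Codeword b1..b31 = 1110010000110101010111001001001

1110010000110101010111001001001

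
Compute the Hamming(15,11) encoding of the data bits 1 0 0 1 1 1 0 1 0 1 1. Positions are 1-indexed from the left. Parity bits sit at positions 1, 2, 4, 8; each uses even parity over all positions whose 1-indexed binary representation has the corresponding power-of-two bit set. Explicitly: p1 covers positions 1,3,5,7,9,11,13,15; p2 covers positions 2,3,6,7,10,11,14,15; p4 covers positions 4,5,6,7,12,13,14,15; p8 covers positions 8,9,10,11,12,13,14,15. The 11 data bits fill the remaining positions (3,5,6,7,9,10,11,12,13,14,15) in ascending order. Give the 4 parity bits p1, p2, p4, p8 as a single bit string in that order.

0101

Place data bits at non-power-of-two positions: b3=1, b5=0, b6=0, b7=1, b9=1, b10=1, b11=0, b12=1, b13=0, b14=1, b15=1.
p1 = XOR of data positions {3,5,7,9,11,13,15} = 1⊕0⊕1⊕1⊕0⊕0⊕1 = 0
p2 = XOR of data positions {3,6,7,10,11,14,15} = 1⊕0⊕1⊕1⊕0⊕1⊕1 = 1
p4 = XOR of data positions {5,6,7,12,13,14,15} = 0⊕0⊕1⊕1⊕0⊕1⊕1 = 0
p8 = XOR of data positions {9,10,11,12,13,14,15} = 1⊕1⊕0⊕1⊕0⊕1⊕1 = 1
Parity bits p1,p2,p4,p8 = 0101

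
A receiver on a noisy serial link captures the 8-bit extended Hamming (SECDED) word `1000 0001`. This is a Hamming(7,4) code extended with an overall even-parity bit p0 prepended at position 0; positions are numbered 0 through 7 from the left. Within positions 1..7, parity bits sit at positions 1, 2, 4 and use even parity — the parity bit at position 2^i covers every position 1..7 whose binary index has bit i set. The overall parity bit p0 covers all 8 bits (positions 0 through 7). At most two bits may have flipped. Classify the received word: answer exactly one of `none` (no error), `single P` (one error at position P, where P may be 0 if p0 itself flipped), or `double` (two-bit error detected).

double

s1: b1⊕b3⊕b5⊕b7 = 0⊕0⊕0⊕1 = 1
s2: b2⊕b3⊕b6⊕b7 = 0⊕0⊕0⊕1 = 1
s4: b4⊕b5⊕b6⊕b7 = 0⊕0⊕0⊕1 = 1
Syndrome (s4...s1) = 111 → position 7.
Overall parity (XOR of all 8 bits, including p0): 1⊕0⊕0⊕0⊕0⊕0⊕0⊕1 = 0
Overall=0, syndrome position=7 → double-bit error detected (uncorrectable).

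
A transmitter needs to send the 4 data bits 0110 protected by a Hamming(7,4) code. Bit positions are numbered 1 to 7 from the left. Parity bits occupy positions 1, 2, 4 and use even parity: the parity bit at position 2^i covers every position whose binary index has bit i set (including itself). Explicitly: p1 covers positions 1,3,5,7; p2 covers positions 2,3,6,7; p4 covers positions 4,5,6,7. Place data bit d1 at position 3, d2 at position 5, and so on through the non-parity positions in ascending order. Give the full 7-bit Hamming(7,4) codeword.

1100110

Place data bits at non-power-of-two positions: b3=0, b5=1, b6=1, b7=0.
p1 = XOR of data positions {3,5,7} = 0⊕1⊕0 = 1
p2 = XOR of data positions {3,6,7} = 0⊕1⊕0 = 1
p4 = XOR of data positions {5,6,7} = 1⊕1⊕0 = 0
Codeword b1..b7 = 1100110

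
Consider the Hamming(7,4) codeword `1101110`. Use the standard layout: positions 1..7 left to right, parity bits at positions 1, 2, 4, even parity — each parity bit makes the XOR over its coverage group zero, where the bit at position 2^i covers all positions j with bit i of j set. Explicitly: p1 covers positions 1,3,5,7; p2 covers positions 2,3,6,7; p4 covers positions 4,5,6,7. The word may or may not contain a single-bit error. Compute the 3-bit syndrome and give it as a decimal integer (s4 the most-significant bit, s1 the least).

4

s1: b1⊕b3⊕b5⊕b7 = 1⊕0⊕1⊕0 = 0
s2: b2⊕b3⊕b6⊕b7 = 1⊕0⊕1⊕0 = 0
s4: b4⊕b5⊕b6⊕b7 = 1⊕1⊕1⊕0 = 1
Syndrome (s4...s1) = 100 → position 4.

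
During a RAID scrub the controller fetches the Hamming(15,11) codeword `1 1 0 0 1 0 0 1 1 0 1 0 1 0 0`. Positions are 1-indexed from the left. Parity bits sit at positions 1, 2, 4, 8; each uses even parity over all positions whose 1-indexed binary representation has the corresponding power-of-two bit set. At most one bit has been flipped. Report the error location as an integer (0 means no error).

s1: b1⊕b3⊕b5⊕b7⊕b9⊕b11⊕b13⊕b15 = 1⊕0⊕1⊕0⊕1⊕1⊕1⊕0 = 1
s2: b2⊕b3⊕b6⊕b7⊕b10⊕b11⊕b14⊕b15 = 1⊕0⊕0⊕0⊕0⊕1⊕0⊕0 = 0
s4: b4⊕b5⊕b6⊕b7⊕b12⊕b13⊕b14⊕b15 = 0⊕1⊕0⊕0⊕0⊕1⊕0⊕0 = 0
s8: b8⊕b9⊕b10⊕b11⊕b12⊕b13⊕b14⊕b15 = 1⊕1⊕0⊕1⊕0⊕1⊕0⊕0 = 0
Syndrome (s8...s1) = 0001 → position 1.

1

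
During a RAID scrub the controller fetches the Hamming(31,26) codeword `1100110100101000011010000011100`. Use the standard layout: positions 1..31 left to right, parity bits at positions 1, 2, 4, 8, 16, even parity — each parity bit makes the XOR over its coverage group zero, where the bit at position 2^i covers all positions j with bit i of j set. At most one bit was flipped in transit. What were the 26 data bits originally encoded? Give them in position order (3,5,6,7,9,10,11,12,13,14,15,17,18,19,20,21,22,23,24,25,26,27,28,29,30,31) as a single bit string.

s1: b1⊕b3⊕b5⊕b7⊕b9⊕b11⊕b13⊕b15⊕b17⊕b19⊕b21⊕b23⊕b25⊕b27⊕b29⊕b31 = 1⊕0⊕1⊕0⊕0⊕1⊕1⊕0⊕0⊕1⊕1⊕0⊕0⊕1⊕1⊕0 = 0
s2: b2⊕b3⊕b6⊕b7⊕b10⊕b11⊕b14⊕b15⊕b18⊕b19⊕b22⊕b23⊕b26⊕b27⊕b30⊕b31 = 1⊕0⊕1⊕0⊕0⊕1⊕0⊕0⊕1⊕1⊕0⊕0⊕0⊕1⊕0⊕0 = 0
s4: b4⊕b5⊕b6⊕b7⊕b12⊕b13⊕b14⊕b15⊕b20⊕b21⊕b22⊕b23⊕b28⊕b29⊕b30⊕b31 = 0⊕1⊕1⊕0⊕0⊕1⊕0⊕0⊕0⊕1⊕0⊕0⊕1⊕1⊕0⊕0 = 0
s8: b8⊕b9⊕b10⊕b11⊕b12⊕b13⊕b14⊕b15⊕b24⊕b25⊕b26⊕b27⊕b28⊕b29⊕b30⊕b31 = 1⊕0⊕0⊕1⊕0⊕1⊕0⊕0⊕0⊕0⊕0⊕1⊕1⊕1⊕0⊕0 = 0
s16: b16⊕b17⊕b18⊕b19⊕b20⊕b21⊕b22⊕b23⊕b24⊕b25⊕b26⊕b27⊕b28⊕b29⊕b30⊕b31 = 0⊕0⊕1⊕1⊕0⊕1⊕0⊕0⊕0⊕0⊕0⊕1⊕1⊕1⊕0⊕0 = 0
Syndrome (s16...s1) = 00000 → position 0 (no error).
No correction needed.
Data bits at positions 3,5,6,7,9,10,11,12,13,14,15,17,18,19,20,21,22,23,24,25,26,27,28,29,30,31: 01100010100011010000011100

01100010100011010000011100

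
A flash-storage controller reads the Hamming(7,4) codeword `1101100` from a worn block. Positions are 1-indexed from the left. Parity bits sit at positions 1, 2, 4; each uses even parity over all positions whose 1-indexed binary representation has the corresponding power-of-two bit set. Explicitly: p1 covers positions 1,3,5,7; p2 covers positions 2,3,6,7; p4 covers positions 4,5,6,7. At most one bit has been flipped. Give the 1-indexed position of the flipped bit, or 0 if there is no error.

2

s1: b1⊕b3⊕b5⊕b7 = 1⊕0⊕1⊕0 = 0
s2: b2⊕b3⊕b6⊕b7 = 1⊕0⊕0⊕0 = 1
s4: b4⊕b5⊕b6⊕b7 = 1⊕1⊕0⊕0 = 0
Syndrome (s4...s1) = 010 → position 2.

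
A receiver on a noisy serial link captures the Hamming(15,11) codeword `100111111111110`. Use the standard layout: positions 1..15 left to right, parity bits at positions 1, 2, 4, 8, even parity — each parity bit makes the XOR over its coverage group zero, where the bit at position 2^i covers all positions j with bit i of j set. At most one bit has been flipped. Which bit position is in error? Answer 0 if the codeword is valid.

14

s1: b1⊕b3⊕b5⊕b7⊕b9⊕b11⊕b13⊕b15 = 1⊕0⊕1⊕1⊕1⊕1⊕1⊕0 = 0
s2: b2⊕b3⊕b6⊕b7⊕b10⊕b11⊕b14⊕b15 = 0⊕0⊕1⊕1⊕1⊕1⊕1⊕0 = 1
s4: b4⊕b5⊕b6⊕b7⊕b12⊕b13⊕b14⊕b15 = 1⊕1⊕1⊕1⊕1⊕1⊕1⊕0 = 1
s8: b8⊕b9⊕b10⊕b11⊕b12⊕b13⊕b14⊕b15 = 1⊕1⊕1⊕1⊕1⊕1⊕1⊕0 = 1
Syndrome (s8...s1) = 1110 → position 14.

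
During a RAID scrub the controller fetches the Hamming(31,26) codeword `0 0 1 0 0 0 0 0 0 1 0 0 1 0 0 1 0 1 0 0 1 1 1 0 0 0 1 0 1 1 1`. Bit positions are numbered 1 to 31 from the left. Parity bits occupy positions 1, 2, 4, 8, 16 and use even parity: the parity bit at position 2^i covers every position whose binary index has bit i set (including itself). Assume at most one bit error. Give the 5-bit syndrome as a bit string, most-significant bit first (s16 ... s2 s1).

10101

s1: b1⊕b3⊕b5⊕b7⊕b9⊕b11⊕b13⊕b15⊕b17⊕b19⊕b21⊕b23⊕b25⊕b27⊕b29⊕b31 = 0⊕1⊕0⊕0⊕0⊕0⊕1⊕0⊕0⊕0⊕1⊕1⊕0⊕1⊕1⊕1 = 1
s2: b2⊕b3⊕b6⊕b7⊕b10⊕b11⊕b14⊕b15⊕b18⊕b19⊕b22⊕b23⊕b26⊕b27⊕b30⊕b31 = 0⊕1⊕0⊕0⊕1⊕0⊕0⊕0⊕1⊕0⊕1⊕1⊕0⊕1⊕1⊕1 = 0
s4: b4⊕b5⊕b6⊕b7⊕b12⊕b13⊕b14⊕b15⊕b20⊕b21⊕b22⊕b23⊕b28⊕b29⊕b30⊕b31 = 0⊕0⊕0⊕0⊕0⊕1⊕0⊕0⊕0⊕1⊕1⊕1⊕0⊕1⊕1⊕1 = 1
s8: b8⊕b9⊕b10⊕b11⊕b12⊕b13⊕b14⊕b15⊕b24⊕b25⊕b26⊕b27⊕b28⊕b29⊕b30⊕b31 = 0⊕0⊕1⊕0⊕0⊕1⊕0⊕0⊕0⊕0⊕0⊕1⊕0⊕1⊕1⊕1 = 0
s16: b16⊕b17⊕b18⊕b19⊕b20⊕b21⊕b22⊕b23⊕b24⊕b25⊕b26⊕b27⊕b28⊕b29⊕b30⊕b31 = 1⊕0⊕1⊕0⊕0⊕1⊕1⊕1⊕0⊕0⊕0⊕1⊕0⊕1⊕1⊕1 = 1
Syndrome (s16...s1) = 10101 → position 21.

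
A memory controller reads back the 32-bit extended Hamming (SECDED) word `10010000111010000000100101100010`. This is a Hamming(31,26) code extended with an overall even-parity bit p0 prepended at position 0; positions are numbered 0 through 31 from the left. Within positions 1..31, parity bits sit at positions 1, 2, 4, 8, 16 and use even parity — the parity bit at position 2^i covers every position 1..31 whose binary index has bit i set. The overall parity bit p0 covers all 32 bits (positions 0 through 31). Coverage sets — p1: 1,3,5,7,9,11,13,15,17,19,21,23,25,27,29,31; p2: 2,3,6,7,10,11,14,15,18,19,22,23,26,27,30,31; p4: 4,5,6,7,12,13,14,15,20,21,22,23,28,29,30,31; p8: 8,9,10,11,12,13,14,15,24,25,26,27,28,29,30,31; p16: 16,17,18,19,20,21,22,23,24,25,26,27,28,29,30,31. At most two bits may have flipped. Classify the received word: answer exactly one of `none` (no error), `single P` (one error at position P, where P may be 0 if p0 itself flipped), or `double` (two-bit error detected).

s1: b1⊕b3⊕b5⊕b7⊕b9⊕b11⊕b13⊕b15⊕b17⊕b19⊕b21⊕b23⊕b25⊕b27⊕b29⊕b31 = 0⊕1⊕0⊕0⊕1⊕0⊕0⊕0⊕0⊕0⊕0⊕1⊕1⊕0⊕0⊕0 = 0
s2: b2⊕b3⊕b6⊕b7⊕b10⊕b11⊕b14⊕b15⊕b18⊕b19⊕b22⊕b23⊕b26⊕b27⊕b30⊕b31 = 0⊕1⊕0⊕0⊕1⊕0⊕0⊕0⊕0⊕0⊕0⊕1⊕1⊕0⊕1⊕0 = 1
s4: b4⊕b5⊕b6⊕b7⊕b12⊕b13⊕b14⊕b15⊕b20⊕b21⊕b22⊕b23⊕b28⊕b29⊕b30⊕b31 = 0⊕0⊕0⊕0⊕1⊕0⊕0⊕0⊕1⊕0⊕0⊕1⊕0⊕0⊕1⊕0 = 0
s8: b8⊕b9⊕b10⊕b11⊕b12⊕b13⊕b14⊕b15⊕b24⊕b25⊕b26⊕b27⊕b28⊕b29⊕b30⊕b31 = 1⊕1⊕1⊕0⊕1⊕0⊕0⊕0⊕0⊕1⊕1⊕0⊕0⊕0⊕1⊕0 = 1
s16: b16⊕b17⊕b18⊕b19⊕b20⊕b21⊕b22⊕b23⊕b24⊕b25⊕b26⊕b27⊕b28⊕b29⊕b30⊕b31 = 0⊕0⊕0⊕0⊕1⊕0⊕0⊕1⊕0⊕1⊕1⊕0⊕0⊕0⊕1⊕0 = 1
Syndrome (s16...s1) = 11010 → position 26.
Overall parity (XOR of all 32 bits, including p0): 1⊕0⊕0⊕1⊕0⊕0⊕0⊕0⊕1⊕1⊕1⊕0⊕1⊕0⊕0⊕0⊕0⊕0⊕0⊕0⊕1⊕0⊕0⊕1⊕0⊕1⊕1⊕0⊕0⊕0⊕1⊕0 = 1
Overall=1, syndrome position=26 → single-bit error at position 26.

single 26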